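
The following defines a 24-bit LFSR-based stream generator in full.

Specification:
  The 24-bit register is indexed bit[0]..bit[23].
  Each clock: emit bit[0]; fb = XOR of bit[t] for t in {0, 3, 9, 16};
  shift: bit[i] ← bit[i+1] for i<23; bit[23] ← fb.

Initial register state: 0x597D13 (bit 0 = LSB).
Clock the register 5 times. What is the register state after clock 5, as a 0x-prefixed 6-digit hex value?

0xB2CBE8

reg_0 = 0x597D13
clock 1: out=1, reg = 0x2CBE89
clock 2: out=1, reg = 0x965F44
clock 3: out=0, reg = 0xCB2FA2
clock 4: out=0, reg = 0x6597D1
clock 5: out=1, reg = 0xB2CBE8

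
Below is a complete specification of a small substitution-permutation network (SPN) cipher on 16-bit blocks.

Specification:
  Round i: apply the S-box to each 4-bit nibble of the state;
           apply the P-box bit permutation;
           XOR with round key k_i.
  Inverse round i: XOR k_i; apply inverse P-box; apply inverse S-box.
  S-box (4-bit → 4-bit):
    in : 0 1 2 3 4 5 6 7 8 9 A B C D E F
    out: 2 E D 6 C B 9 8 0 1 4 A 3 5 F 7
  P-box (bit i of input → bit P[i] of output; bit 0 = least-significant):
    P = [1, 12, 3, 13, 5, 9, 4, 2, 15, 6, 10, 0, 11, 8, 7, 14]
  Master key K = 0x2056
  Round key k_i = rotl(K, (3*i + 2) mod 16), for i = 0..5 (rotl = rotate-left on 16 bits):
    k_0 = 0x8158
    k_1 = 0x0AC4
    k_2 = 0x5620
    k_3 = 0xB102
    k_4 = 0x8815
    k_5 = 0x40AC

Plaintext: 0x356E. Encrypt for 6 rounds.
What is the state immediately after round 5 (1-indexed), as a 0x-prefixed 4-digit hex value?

0xE6FA

s_0 = plaintext = 0x356E
s_1 = Round(s_0, k_0) = 0x30B7
s_2 = Round(s_1, k_1) = 0x2900
s_3 = Round(s_2, k_2) = 0x8CA0
s_4 = Round(s_3, k_3) = 0x2152
s_5 = Round(s_4, k_4) = 0xE6FA
s_6 = Round(s_5, k_5) = 0x8B15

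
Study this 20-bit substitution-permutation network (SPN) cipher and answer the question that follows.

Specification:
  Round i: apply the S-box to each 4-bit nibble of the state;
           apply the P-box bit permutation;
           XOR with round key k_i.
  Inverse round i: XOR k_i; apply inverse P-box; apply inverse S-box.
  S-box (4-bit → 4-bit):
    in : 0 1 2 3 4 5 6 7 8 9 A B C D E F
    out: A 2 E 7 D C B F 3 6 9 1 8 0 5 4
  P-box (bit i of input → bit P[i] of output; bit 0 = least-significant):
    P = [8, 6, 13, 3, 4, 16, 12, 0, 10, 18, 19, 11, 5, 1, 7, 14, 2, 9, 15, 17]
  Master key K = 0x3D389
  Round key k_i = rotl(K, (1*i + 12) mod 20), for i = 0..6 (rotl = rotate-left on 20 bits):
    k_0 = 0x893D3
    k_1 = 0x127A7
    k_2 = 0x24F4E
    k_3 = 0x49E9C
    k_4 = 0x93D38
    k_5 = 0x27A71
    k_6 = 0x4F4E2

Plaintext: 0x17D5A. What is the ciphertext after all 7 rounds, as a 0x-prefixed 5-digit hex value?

s_0 = plaintext = 0x17D5A
s_1 = Round(s_0, k_0) = 0x8C078
s_2 = Round(s_1, k_1) = 0x47CF2
s_3 = Round(s_2, k_2) = 0x0B7A0
s_4 = Round(s_3, k_3) = 0xA90E5
s_5 = Round(s_4, k_4) = 0xF05A6
s_6 = Round(s_5, k_5) = 0xAB32A
s_7 = Round(s_6, k_6) = 0xBE1CF

0xBE1CF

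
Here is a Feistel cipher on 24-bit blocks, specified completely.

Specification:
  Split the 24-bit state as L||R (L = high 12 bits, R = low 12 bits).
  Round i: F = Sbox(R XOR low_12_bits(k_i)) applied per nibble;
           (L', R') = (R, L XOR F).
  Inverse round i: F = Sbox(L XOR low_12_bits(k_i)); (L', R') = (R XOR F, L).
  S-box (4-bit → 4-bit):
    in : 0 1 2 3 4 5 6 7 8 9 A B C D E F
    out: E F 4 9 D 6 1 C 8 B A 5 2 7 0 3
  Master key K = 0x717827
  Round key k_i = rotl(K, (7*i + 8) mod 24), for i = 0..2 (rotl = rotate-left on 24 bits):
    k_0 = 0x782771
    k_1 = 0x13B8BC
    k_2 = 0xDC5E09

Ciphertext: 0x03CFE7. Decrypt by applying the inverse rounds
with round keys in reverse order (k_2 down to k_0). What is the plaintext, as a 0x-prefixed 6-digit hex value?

s_0 = ciphertext = 0x03CFE7
s_1 = InvRound(s_0, k_2) = 0xF7103C
s_2 = InvRound(s_1, k_1) = 0xC1BF71
s_3 = InvRound(s_2, k_0) = 0xA6BC1B

0xA6BC1B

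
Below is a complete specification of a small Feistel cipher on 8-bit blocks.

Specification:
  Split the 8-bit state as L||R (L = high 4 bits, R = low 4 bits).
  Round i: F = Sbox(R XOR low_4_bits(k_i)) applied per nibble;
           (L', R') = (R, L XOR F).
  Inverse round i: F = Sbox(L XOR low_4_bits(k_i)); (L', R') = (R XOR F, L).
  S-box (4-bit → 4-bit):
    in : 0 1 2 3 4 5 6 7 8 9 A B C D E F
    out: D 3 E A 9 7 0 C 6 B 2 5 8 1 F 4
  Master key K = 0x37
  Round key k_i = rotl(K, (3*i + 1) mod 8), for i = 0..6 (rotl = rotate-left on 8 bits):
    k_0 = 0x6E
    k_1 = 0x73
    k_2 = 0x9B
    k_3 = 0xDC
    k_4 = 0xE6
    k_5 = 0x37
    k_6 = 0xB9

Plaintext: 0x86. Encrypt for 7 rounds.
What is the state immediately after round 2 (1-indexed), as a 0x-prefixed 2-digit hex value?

0xE7

s_0 = plaintext = 0x86
s_1 = Round(s_0, k_0) = 0x6E
s_2 = Round(s_1, k_1) = 0xE7
s_3 = Round(s_2, k_2) = 0x76
s_4 = Round(s_3, k_3) = 0x65
s_5 = Round(s_4, k_4) = 0x5C
s_6 = Round(s_5, k_5) = 0xC0
s_7 = Round(s_6, k_6) = 0x07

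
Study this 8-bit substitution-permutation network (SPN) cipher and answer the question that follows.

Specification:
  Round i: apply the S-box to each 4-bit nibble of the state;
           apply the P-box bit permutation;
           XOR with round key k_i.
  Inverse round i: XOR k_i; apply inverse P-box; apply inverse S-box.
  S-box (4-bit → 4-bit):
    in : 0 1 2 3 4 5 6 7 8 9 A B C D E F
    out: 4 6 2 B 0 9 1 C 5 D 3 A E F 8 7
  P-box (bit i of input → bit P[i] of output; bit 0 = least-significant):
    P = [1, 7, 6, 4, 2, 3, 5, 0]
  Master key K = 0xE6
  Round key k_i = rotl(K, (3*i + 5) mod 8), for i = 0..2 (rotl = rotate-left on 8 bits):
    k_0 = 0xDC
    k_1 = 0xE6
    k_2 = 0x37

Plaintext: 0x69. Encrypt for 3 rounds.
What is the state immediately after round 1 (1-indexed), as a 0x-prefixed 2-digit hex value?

0x8A

s_0 = plaintext = 0x69
s_1 = Round(s_0, k_0) = 0x8A
s_2 = Round(s_1, k_1) = 0x40
s_3 = Round(s_2, k_2) = 0x77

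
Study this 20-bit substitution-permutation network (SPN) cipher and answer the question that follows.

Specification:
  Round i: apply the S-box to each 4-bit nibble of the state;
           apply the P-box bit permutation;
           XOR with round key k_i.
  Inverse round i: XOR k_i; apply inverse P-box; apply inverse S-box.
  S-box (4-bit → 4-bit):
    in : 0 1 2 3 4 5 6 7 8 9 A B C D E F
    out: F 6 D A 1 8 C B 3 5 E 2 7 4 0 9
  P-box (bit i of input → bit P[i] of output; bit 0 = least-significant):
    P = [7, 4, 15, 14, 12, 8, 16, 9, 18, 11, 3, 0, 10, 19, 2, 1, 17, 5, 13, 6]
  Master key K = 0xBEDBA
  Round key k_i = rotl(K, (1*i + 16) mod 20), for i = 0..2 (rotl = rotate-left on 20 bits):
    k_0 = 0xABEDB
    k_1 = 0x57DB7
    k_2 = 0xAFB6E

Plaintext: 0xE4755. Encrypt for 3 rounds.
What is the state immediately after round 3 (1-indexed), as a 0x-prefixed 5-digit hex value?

s_0 = plaintext = 0xE4755
s_1 = Round(s_0, k_0) = 0xEF0DA
s_2 = Round(s_1, k_1) = 0x0B1AC
s_3 = Round(s_2, k_2) = 0x15096

0x15096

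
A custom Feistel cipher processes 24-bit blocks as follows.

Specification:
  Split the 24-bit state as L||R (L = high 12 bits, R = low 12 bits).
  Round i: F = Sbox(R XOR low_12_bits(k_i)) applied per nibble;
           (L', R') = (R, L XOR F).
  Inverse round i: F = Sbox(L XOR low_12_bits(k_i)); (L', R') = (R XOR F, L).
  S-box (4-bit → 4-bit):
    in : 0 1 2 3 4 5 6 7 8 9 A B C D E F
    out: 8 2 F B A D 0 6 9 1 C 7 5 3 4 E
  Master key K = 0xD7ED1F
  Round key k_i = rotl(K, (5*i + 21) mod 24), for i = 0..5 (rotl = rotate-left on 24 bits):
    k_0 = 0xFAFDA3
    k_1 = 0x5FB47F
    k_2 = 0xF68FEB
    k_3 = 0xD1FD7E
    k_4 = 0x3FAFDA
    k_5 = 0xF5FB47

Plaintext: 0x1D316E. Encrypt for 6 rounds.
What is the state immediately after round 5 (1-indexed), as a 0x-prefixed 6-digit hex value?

s_0 = plaintext = 0x1D316E
s_1 = Round(s_0, k_0) = 0x16E480
s_2 = Round(s_1, k_1) = 0x480980
s_3 = Round(s_2, k_2) = 0x980487
s_4 = Round(s_3, k_3) = 0x487861
s_5 = Round(s_4, k_4) = 0x8612F0
s_6 = Round(s_5, k_5) = 0x2F0917

0x8612F0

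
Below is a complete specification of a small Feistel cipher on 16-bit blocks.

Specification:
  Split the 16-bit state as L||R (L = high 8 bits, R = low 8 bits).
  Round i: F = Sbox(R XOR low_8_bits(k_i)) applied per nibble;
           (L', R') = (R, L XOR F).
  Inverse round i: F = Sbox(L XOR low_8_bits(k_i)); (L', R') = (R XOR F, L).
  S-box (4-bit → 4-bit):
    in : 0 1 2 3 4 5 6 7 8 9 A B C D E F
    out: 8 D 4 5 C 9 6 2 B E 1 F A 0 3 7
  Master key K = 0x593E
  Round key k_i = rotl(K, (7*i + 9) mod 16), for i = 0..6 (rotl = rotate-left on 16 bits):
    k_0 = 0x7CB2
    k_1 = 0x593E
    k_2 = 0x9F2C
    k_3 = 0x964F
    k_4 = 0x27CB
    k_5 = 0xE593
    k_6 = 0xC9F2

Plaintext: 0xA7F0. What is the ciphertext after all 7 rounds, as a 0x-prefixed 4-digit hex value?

0x5750

s_0 = plaintext = 0xA7F0
s_1 = Round(s_0, k_0) = 0xF063
s_2 = Round(s_1, k_1) = 0x6360
s_3 = Round(s_2, k_2) = 0x60A9
s_4 = Round(s_3, k_3) = 0xA956
s_5 = Round(s_4, k_4) = 0x5649
s_6 = Round(s_5, k_5) = 0x4957
s_7 = Round(s_6, k_6) = 0x5750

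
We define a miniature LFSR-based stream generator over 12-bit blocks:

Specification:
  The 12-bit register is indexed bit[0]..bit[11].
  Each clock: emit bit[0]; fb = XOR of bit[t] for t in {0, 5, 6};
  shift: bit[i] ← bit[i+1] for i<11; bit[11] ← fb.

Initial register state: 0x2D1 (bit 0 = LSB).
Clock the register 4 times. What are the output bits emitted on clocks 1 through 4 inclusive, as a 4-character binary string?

reg_0 = 0x2D1
clock 1: out=1, reg = 0x168
clock 2: out=0, reg = 0x0B4
clock 3: out=0, reg = 0x85A
clock 4: out=0, reg = 0xC2D

1000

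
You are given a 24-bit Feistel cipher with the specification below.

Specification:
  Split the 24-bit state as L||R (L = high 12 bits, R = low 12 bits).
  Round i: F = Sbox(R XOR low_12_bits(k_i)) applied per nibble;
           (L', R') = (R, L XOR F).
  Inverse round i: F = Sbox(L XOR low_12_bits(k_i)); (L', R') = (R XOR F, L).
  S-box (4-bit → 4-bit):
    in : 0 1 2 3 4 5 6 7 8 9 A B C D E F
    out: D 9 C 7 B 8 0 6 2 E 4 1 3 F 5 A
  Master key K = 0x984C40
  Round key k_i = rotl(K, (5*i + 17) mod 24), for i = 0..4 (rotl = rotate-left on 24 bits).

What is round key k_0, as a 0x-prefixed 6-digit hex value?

K = 0x984C40
k_0 = rotl(K, (5*0+17) mod 24) = rotl(K, 17) = 0x813098

0x813098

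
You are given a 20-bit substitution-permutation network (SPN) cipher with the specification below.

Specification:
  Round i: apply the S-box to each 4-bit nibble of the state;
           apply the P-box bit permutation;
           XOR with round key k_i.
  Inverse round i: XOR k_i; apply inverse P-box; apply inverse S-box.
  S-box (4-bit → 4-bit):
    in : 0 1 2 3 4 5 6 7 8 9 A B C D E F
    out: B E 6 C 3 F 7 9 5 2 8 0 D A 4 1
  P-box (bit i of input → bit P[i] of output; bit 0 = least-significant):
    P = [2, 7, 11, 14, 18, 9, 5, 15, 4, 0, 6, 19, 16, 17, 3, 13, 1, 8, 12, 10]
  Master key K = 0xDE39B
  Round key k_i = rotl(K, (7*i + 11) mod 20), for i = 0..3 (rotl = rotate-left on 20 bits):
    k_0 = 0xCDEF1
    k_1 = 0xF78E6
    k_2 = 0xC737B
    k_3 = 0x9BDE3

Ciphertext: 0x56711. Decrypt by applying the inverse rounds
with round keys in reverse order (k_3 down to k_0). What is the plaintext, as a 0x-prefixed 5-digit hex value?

s_0 = ciphertext = 0x56711
s_1 = InvRound(s_0, k_3) = 0x8BC51
s_2 = InvRound(s_1, k_2) = 0x0EB53
s_3 = InvRound(s_2, k_1) = 0x24054
s_4 = InvRound(s_3, k_0) = 0x39D56

0x39D56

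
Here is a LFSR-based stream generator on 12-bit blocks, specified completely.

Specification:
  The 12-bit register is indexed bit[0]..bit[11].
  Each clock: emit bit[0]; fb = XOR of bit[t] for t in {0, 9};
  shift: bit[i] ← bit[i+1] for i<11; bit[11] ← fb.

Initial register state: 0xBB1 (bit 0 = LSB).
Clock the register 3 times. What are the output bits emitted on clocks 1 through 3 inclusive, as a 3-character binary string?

reg_0 = 0xBB1
clock 1: out=1, reg = 0x5D8
clock 2: out=0, reg = 0x2EC
clock 3: out=0, reg = 0x976

100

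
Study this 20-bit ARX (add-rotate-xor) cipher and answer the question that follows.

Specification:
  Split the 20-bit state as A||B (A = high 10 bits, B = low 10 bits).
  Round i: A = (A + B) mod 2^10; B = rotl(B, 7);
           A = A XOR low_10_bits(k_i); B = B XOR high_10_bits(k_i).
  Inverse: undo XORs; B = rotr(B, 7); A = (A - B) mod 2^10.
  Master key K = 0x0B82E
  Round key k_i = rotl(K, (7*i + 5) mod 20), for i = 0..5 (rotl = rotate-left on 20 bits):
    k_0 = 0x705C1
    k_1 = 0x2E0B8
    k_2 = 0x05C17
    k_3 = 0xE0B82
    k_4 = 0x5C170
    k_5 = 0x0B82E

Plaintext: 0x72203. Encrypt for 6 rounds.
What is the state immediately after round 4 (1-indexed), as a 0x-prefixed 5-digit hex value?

0x23B80

s_0 = plaintext = 0x72203
s_1 = Round(s_0, k_0) = 0x82801
s_2 = Round(s_1, k_1) = 0xACC38
s_3 = Round(s_2, k_2) = 0xBF010
s_4 = Round(s_3, k_3) = 0x23B80
s_5 = Round(s_4, k_4) = 0x5F900
s_6 = Round(s_5, k_5) = 0x9400E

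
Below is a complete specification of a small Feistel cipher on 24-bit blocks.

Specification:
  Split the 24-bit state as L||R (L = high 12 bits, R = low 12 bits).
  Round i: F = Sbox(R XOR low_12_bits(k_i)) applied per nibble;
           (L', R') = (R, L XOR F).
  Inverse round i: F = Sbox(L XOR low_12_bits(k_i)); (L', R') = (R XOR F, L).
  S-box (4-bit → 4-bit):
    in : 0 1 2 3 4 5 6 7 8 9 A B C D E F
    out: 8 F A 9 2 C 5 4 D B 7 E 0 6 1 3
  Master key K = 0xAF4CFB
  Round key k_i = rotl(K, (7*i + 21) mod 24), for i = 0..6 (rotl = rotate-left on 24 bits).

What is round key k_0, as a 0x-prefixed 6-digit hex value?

0x75E99F

K = 0xAF4CFB
k_0 = rotl(K, (7*0+21) mod 24) = rotl(K, 21) = 0x75E99F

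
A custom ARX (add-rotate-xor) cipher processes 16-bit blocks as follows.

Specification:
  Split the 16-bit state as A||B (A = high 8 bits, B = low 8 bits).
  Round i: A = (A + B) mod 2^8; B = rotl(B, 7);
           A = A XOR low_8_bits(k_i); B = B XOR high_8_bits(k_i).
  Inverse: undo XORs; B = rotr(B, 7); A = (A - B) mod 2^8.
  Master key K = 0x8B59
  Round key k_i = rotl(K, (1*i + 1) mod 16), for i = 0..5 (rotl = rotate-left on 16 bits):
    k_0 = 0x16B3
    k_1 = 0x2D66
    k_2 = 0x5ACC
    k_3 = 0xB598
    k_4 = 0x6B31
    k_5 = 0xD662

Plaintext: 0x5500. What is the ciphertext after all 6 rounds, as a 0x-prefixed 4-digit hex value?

0xB027

s_0 = plaintext = 0x5500
s_1 = Round(s_0, k_0) = 0xE616
s_2 = Round(s_1, k_1) = 0x9A26
s_3 = Round(s_2, k_2) = 0x0C49
s_4 = Round(s_3, k_3) = 0xCD11
s_5 = Round(s_4, k_4) = 0xEFE3
s_6 = Round(s_5, k_5) = 0xB027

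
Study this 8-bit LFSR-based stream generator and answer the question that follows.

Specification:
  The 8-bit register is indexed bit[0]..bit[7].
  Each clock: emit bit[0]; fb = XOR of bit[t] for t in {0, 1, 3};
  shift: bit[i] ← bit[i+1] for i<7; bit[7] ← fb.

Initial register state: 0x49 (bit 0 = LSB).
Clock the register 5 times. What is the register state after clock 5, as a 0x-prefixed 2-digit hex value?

0x22

reg_0 = 0x49
clock 1: out=1, reg = 0x24
clock 2: out=0, reg = 0x12
clock 3: out=0, reg = 0x89
clock 4: out=1, reg = 0x44
clock 5: out=0, reg = 0x22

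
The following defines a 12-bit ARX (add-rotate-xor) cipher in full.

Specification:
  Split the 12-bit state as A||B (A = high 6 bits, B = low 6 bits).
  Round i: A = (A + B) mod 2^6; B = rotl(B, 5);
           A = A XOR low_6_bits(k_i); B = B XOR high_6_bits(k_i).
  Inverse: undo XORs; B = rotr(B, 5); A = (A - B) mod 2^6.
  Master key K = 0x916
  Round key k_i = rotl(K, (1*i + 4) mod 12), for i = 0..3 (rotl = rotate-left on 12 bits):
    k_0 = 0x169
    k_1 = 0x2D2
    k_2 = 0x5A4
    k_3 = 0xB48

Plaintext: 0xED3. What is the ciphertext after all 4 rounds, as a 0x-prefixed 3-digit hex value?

s_0 = plaintext = 0xED3
s_1 = Round(s_0, k_0) = 0x9EC
s_2 = Round(s_1, k_1) = 0x05D
s_3 = Round(s_2, k_2) = 0xEB8
s_4 = Round(s_3, k_3) = 0xEB1

0xEB1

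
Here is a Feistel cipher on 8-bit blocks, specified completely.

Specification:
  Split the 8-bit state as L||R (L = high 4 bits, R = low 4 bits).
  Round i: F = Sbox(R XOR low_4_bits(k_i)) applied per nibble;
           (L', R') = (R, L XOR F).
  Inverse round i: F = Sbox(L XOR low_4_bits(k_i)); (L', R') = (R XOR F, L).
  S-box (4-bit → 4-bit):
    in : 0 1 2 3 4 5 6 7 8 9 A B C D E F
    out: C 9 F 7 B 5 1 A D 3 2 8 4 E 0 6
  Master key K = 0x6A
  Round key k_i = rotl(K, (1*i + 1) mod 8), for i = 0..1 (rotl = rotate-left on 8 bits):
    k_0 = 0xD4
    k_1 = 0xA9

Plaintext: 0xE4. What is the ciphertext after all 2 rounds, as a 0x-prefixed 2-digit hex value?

s_0 = plaintext = 0xE4
s_1 = Round(s_0, k_0) = 0x42
s_2 = Round(s_1, k_1) = 0x2C

0x2C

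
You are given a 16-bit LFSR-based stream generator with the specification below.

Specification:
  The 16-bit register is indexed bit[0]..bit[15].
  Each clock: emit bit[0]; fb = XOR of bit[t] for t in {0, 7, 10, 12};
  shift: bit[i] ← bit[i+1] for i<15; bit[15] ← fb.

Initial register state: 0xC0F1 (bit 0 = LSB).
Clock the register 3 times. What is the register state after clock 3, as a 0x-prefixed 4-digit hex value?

reg_0 = 0xC0F1
clock 1: out=1, reg = 0x6078
clock 2: out=0, reg = 0x303C
clock 3: out=0, reg = 0x981E

0x981E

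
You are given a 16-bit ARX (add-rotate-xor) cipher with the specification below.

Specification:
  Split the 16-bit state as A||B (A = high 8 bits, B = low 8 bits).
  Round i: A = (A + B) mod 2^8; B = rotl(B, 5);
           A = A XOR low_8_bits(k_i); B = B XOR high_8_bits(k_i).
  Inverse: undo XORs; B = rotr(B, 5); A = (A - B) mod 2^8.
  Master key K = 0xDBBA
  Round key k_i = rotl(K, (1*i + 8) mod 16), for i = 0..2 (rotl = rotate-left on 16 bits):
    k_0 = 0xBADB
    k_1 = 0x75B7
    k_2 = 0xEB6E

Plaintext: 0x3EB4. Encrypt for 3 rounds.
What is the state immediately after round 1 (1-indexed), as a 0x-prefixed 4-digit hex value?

0x292C

s_0 = plaintext = 0x3EB4
s_1 = Round(s_0, k_0) = 0x292C
s_2 = Round(s_1, k_1) = 0xE2F0
s_3 = Round(s_2, k_2) = 0xBCF5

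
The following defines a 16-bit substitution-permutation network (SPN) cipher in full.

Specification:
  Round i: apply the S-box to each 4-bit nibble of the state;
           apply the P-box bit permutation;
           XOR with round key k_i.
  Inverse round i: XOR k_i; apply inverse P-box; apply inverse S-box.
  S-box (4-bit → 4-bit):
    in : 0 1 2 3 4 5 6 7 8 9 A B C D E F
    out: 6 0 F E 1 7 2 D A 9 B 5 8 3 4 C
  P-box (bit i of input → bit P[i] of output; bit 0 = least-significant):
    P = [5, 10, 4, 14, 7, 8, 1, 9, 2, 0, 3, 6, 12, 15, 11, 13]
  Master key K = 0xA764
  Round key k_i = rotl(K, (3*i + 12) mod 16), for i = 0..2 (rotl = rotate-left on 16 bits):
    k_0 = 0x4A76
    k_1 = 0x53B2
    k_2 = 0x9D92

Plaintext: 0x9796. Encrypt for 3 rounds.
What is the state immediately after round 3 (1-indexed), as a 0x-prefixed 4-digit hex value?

s_0 = plaintext = 0x9796
s_1 = Round(s_0, k_0) = 0x7CBA
s_2 = Round(s_1, k_1) = 0x2F50
s_3 = Round(s_2, k_2) = 0x2048

0x2048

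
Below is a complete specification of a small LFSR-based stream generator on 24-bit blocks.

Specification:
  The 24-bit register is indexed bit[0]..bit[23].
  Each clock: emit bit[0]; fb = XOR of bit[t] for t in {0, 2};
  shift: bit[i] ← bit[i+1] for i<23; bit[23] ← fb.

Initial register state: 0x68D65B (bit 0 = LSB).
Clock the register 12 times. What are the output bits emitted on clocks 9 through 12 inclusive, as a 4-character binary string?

reg_0 = 0x68D65B
clock 1: out=1, reg = 0xB46B2D
clock 2: out=1, reg = 0x5A3596
clock 3: out=0, reg = 0xAD1ACB
clock 4: out=1, reg = 0xD68D65
clock 5: out=1, reg = 0x6B46B2
clock 6: out=0, reg = 0x35A359
clock 7: out=1, reg = 0x9AD1AC
clock 8: out=0, reg = 0xCD68D6
clock 9: out=0, reg = 0xE6B46B
clock 10: out=1, reg = 0xF35A35
clock 11: out=1, reg = 0x79AD1A
clock 12: out=0, reg = 0x3CD68D

0110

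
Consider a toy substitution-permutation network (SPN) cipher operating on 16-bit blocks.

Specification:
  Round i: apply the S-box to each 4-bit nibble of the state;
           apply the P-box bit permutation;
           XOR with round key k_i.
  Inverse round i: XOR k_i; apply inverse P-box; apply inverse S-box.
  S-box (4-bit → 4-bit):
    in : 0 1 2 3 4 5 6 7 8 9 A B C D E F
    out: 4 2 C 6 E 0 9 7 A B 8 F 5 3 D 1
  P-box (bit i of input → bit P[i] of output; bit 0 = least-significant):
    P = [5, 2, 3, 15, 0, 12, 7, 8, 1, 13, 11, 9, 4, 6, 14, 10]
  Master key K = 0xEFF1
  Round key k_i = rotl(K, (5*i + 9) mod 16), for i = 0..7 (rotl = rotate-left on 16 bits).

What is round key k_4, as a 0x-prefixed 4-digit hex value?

0x3DFE

K = 0xEFF1
k_0 = rotl(K, (5*0+9) mod 16) = rotl(K, 9) = 0xE3DF
k_1 = rotl(K, (5*1+9) mod 16) = rotl(K, 14) = 0x7BFC
k_2 = rotl(K, (5*2+9) mod 16) = rotl(K, 3) = 0x7F8F
k_3 = rotl(K, (5*3+9) mod 16) = rotl(K, 8) = 0xF1EF
k_4 = rotl(K, (5*4+9) mod 16) = rotl(K, 13) = 0x3DFE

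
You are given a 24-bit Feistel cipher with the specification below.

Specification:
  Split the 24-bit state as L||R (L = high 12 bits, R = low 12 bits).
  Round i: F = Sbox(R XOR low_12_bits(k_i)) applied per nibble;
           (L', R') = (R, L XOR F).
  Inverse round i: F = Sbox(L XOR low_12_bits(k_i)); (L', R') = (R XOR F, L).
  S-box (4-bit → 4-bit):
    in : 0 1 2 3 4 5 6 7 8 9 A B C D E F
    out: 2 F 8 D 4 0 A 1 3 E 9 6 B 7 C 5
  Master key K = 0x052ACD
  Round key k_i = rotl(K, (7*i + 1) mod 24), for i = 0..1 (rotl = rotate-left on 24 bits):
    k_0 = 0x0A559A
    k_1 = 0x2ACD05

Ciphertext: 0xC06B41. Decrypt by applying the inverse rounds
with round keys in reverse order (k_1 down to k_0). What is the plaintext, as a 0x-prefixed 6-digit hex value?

0x35C46C

s_0 = ciphertext = 0xC06B41
s_1 = InvRound(s_0, k_1) = 0x46CC06
s_2 = InvRound(s_1, k_0) = 0x35C46C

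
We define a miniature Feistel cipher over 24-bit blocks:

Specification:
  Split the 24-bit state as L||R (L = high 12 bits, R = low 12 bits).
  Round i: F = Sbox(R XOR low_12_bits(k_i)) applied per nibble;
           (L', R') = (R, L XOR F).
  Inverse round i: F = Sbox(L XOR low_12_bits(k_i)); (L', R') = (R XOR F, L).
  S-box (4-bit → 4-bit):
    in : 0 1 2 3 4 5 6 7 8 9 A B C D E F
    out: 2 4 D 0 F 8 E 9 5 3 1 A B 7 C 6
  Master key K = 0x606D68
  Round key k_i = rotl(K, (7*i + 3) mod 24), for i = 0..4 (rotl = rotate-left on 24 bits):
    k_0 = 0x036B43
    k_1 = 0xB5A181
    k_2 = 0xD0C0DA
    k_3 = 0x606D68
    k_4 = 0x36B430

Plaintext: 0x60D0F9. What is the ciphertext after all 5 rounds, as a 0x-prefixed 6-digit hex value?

0x234BEC

s_0 = plaintext = 0x60D0F9
s_1 = Round(s_0, k_0) = 0x0F9CAC
s_2 = Round(s_1, k_1) = 0xCAC72E
s_3 = Round(s_2, k_2) = 0x72E5C3
s_4 = Round(s_3, k_3) = 0x5C3234
s_5 = Round(s_4, k_4) = 0x234BEC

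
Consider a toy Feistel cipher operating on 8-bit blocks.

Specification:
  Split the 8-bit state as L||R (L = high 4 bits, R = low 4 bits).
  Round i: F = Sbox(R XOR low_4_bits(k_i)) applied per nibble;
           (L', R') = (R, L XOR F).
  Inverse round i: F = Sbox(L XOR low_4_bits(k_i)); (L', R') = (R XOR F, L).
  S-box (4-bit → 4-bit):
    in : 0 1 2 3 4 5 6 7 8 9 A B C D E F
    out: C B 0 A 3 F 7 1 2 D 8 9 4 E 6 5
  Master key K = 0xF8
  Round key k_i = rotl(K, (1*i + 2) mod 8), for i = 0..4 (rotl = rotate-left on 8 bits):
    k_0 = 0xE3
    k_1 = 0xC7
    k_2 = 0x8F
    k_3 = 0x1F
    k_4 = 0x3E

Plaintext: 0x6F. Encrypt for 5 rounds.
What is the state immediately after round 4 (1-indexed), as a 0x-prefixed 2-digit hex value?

s_0 = plaintext = 0x6F
s_1 = Round(s_0, k_0) = 0xF2
s_2 = Round(s_1, k_1) = 0x20
s_3 = Round(s_2, k_2) = 0x07
s_4 = Round(s_3, k_3) = 0x72
s_5 = Round(s_4, k_4) = 0x23

0x72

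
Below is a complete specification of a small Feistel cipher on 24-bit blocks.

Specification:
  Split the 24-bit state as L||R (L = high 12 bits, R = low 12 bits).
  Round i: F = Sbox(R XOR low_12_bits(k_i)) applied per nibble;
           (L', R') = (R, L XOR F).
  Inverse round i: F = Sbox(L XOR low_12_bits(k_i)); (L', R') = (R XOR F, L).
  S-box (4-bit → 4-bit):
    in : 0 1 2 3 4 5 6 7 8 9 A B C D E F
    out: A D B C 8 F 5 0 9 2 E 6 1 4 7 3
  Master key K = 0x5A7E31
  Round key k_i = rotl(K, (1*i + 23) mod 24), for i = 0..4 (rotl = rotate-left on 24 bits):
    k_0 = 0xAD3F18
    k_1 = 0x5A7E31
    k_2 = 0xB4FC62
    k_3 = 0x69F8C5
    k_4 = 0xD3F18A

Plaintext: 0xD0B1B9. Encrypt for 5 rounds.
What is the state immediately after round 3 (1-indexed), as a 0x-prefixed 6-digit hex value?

s_0 = plaintext = 0xD0B1B9
s_1 = Round(s_0, k_0) = 0x1B9AE6
s_2 = Round(s_1, k_1) = 0xAE69F9
s_3 = Round(s_2, k_2) = 0x9F95C0
s_4 = Round(s_3, k_3) = 0x5C0D56
s_5 = Round(s_4, k_4) = 0xD56481

0x9F95C0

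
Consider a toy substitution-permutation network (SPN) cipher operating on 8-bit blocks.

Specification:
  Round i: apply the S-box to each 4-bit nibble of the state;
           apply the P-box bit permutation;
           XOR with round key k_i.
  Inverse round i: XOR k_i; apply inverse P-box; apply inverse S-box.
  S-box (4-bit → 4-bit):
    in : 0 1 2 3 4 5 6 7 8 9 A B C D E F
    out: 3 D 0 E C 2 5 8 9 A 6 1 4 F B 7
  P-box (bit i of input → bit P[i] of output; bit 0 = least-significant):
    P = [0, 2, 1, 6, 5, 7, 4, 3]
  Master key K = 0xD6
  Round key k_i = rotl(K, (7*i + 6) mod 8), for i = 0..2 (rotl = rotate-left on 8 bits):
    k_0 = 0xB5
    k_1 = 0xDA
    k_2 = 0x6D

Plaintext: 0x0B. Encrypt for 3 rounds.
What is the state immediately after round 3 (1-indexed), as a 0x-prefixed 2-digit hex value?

s_0 = plaintext = 0x0B
s_1 = Round(s_0, k_0) = 0x14
s_2 = Round(s_1, k_1) = 0xA0
s_3 = Round(s_2, k_2) = 0xF8

0xF8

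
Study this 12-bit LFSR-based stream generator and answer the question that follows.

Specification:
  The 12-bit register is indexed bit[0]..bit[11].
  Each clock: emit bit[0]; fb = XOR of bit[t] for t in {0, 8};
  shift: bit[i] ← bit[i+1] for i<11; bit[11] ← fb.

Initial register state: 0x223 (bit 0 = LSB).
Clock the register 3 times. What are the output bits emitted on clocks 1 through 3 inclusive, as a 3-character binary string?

reg_0 = 0x223
clock 1: out=1, reg = 0x911
clock 2: out=1, reg = 0x488
clock 3: out=0, reg = 0x244

110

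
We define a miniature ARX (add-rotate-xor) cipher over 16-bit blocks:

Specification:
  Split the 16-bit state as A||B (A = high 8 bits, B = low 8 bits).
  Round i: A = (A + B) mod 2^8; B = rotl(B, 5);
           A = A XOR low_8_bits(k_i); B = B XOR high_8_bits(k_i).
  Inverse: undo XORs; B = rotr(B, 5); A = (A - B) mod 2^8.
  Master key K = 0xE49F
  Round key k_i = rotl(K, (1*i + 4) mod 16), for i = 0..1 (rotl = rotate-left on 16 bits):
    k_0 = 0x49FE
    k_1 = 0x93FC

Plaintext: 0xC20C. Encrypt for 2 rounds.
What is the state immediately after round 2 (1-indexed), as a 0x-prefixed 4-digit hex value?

0x048A

s_0 = plaintext = 0xC20C
s_1 = Round(s_0, k_0) = 0x30C8
s_2 = Round(s_1, k_1) = 0x048A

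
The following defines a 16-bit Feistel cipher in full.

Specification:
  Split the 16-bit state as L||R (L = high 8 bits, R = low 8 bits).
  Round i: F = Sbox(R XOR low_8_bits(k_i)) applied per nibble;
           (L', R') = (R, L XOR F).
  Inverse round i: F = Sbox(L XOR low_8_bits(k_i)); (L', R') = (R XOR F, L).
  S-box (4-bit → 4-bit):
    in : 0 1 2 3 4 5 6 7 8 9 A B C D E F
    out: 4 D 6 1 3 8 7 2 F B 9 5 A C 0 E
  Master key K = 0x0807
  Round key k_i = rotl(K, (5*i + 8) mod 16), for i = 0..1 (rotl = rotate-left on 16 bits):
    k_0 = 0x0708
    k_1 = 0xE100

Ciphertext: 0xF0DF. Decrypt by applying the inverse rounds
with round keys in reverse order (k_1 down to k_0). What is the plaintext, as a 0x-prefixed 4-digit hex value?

0xE13B

s_0 = ciphertext = 0xF0DF
s_1 = InvRound(s_0, k_1) = 0x3BF0
s_2 = InvRound(s_1, k_0) = 0xE13B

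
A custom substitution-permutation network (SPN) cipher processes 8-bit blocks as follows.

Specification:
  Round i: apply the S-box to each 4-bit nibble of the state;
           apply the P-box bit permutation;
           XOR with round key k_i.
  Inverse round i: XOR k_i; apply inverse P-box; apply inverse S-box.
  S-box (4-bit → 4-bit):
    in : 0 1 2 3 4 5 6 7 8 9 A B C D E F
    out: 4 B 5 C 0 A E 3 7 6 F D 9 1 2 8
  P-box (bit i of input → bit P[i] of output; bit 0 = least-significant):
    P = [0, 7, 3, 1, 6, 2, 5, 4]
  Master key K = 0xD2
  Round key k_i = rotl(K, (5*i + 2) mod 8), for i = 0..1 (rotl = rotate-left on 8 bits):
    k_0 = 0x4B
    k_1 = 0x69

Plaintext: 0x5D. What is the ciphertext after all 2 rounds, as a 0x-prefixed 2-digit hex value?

s_0 = plaintext = 0x5D
s_1 = Round(s_0, k_0) = 0x5E
s_2 = Round(s_1, k_1) = 0xFD

0xFD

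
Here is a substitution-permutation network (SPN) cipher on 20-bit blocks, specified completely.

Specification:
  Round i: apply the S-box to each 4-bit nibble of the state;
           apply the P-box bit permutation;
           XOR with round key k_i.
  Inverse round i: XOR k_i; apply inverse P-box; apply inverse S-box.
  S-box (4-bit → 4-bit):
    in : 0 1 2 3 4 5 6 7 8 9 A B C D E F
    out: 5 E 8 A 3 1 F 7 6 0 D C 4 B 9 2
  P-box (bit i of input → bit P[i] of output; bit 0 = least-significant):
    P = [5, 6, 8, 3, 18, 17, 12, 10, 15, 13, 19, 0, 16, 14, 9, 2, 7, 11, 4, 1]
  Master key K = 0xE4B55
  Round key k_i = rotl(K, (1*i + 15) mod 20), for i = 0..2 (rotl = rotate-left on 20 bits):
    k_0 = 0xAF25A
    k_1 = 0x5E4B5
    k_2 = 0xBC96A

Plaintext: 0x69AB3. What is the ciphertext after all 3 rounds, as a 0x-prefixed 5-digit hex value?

s_0 = plaintext = 0x69AB3
s_1 = Round(s_0, k_0) = 0x26E81
s_2 = Round(s_1, k_1) = 0x637FA
s_3 = Round(s_2, k_2) = 0x120D4

0x120D4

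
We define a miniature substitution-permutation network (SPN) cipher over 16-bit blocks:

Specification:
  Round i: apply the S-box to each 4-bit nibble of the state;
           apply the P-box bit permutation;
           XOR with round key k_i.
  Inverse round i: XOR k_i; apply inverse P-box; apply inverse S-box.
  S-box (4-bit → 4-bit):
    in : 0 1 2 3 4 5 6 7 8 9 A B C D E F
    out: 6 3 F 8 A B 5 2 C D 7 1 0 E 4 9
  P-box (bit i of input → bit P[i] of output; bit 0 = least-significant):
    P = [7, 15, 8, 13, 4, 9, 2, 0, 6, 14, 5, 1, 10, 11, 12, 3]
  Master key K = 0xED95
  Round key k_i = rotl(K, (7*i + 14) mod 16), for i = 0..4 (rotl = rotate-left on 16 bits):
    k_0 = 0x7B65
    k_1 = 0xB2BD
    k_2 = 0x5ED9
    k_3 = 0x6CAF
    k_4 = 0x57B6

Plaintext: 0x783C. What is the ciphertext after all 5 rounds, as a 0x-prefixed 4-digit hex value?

s_0 = plaintext = 0x783C
s_1 = Round(s_0, k_0) = 0x7346
s_2 = Round(s_1, k_1) = 0xB93E
s_3 = Round(s_2, k_2) = 0x5BBA
s_4 = Round(s_3, k_3) = 0xE177
s_5 = Round(s_4, k_4) = 0x85F6

0x85F6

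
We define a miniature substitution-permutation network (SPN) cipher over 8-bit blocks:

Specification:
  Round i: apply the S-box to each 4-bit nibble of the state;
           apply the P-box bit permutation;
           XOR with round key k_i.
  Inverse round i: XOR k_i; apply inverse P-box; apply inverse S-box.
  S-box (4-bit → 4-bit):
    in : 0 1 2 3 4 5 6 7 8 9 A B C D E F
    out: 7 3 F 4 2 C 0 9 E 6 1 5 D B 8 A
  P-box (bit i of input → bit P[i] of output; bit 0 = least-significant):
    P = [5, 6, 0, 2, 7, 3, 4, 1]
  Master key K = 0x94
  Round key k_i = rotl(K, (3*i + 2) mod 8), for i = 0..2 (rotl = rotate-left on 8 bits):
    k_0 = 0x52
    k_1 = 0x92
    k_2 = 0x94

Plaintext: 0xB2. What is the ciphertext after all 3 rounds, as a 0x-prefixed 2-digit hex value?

0x84

s_0 = plaintext = 0xB2
s_1 = Round(s_0, k_0) = 0xA7
s_2 = Round(s_1, k_1) = 0x36
s_3 = Round(s_2, k_2) = 0x84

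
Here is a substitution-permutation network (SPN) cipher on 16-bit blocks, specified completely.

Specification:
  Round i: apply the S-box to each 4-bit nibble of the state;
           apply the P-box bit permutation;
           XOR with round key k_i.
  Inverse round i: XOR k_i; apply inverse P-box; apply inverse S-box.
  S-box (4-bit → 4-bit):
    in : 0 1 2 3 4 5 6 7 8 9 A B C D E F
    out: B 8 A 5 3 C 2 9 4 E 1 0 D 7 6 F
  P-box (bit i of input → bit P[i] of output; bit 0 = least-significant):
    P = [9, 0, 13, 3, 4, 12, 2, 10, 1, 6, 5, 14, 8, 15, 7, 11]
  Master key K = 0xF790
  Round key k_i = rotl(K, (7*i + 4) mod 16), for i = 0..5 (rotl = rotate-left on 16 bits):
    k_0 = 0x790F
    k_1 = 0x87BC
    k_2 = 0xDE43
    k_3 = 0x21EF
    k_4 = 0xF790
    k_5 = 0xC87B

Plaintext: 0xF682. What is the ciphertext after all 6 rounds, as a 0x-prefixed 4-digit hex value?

s_0 = plaintext = 0xF682
s_1 = Round(s_0, k_0) = 0xF0C2
s_2 = Round(s_1, k_1) = 0x4A63
s_3 = Round(s_2, k_2) = 0x6D41
s_4 = Round(s_3, k_3) = 0xB195
s_5 = Round(s_4, k_4) = 0x839C
s_6 = Round(s_5, k_5) = 0xFED5

0xFED5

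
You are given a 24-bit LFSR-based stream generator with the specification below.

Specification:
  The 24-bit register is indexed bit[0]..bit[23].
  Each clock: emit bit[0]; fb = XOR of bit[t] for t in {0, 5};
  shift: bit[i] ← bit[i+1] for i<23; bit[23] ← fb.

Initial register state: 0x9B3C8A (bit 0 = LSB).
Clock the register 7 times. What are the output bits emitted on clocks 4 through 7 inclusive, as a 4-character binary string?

1000

reg_0 = 0x9B3C8A
clock 1: out=0, reg = 0x4D9E45
clock 2: out=1, reg = 0xA6CF22
clock 3: out=0, reg = 0xD36791
clock 4: out=1, reg = 0xE9B3C8
clock 5: out=0, reg = 0x74D9E4
clock 6: out=0, reg = 0xBA6CF2
clock 7: out=0, reg = 0xDD3679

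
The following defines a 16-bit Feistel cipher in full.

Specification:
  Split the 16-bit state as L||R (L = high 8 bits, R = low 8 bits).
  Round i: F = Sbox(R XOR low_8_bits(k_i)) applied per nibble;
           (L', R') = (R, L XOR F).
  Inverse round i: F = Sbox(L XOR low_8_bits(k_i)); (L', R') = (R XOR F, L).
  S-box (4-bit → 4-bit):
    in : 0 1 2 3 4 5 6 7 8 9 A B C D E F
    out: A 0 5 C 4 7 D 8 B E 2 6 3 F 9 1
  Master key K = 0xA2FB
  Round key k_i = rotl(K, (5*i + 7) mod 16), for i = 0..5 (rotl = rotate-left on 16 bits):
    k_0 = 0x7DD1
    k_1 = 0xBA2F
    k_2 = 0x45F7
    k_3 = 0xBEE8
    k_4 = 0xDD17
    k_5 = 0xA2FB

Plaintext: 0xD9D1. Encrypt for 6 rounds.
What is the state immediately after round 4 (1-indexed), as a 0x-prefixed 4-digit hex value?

0x0431

s_0 = plaintext = 0xD9D1
s_1 = Round(s_0, k_0) = 0xD173
s_2 = Round(s_1, k_1) = 0x73A2
s_3 = Round(s_2, k_2) = 0xA204
s_4 = Round(s_3, k_3) = 0x0431
s_5 = Round(s_4, k_4) = 0x3159
s_6 = Round(s_5, k_5) = 0x5914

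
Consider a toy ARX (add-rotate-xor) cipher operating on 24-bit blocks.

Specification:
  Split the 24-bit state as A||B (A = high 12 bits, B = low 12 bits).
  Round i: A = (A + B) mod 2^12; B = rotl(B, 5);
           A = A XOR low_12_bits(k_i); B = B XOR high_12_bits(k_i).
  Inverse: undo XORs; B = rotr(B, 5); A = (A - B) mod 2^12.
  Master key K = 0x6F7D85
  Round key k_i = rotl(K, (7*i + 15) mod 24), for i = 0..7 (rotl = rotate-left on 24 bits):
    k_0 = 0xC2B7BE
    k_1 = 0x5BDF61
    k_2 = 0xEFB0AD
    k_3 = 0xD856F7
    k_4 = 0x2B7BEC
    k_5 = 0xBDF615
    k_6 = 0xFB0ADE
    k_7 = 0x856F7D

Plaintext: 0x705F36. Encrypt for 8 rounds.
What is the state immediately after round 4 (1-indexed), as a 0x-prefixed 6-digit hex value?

s_0 = plaintext = 0x705F36
s_1 = Round(s_0, k_0) = 0x185AF5
s_2 = Round(s_1, k_1) = 0x31BB08
s_3 = Round(s_2, k_2) = 0xE8EFED
s_4 = Round(s_3, k_3) = 0x88C03A
s_5 = Round(s_4, k_4) = 0x32A5F7
s_6 = Round(s_5, k_5) = 0xF34534
s_7 = Round(s_6, k_6) = 0xEB693A
s_8 = Round(s_7, k_7) = 0x88DF04

0x88C03A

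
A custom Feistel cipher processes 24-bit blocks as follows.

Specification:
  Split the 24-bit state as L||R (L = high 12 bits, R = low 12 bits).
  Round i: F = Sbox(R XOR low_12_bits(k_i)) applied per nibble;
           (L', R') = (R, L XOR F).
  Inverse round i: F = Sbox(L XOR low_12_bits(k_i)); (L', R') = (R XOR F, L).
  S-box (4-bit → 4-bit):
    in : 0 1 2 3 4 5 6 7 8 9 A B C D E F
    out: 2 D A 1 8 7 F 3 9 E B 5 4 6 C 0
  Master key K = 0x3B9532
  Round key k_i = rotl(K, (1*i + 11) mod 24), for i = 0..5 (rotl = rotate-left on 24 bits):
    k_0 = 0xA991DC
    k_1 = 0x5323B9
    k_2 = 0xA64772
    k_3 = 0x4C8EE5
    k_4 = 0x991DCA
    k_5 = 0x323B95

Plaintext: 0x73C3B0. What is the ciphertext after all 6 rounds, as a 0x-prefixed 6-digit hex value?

s_0 = plaintext = 0x73C3B0
s_1 = Round(s_0, k_0) = 0x3B0DC8
s_2 = Round(s_1, k_1) = 0xDC8F8D
s_3 = Round(s_2, k_2) = 0xF8D4C8
s_4 = Round(s_3, k_3) = 0x4C842B
s_5 = Round(s_4, k_4) = 0x42BA05
s_6 = Round(s_5, k_5) = 0xA059C9

0xA059C9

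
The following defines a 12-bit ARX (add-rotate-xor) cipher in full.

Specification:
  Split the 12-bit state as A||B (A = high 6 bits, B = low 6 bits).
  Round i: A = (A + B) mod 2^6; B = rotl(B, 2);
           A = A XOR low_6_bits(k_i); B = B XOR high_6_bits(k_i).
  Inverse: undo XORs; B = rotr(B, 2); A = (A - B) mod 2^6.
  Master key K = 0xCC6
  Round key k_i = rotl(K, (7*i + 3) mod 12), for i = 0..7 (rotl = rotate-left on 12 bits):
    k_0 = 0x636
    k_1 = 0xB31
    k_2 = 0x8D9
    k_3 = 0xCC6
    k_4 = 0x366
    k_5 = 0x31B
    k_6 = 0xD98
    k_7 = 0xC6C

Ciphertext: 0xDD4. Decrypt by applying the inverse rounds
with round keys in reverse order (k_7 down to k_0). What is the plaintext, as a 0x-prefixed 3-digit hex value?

s_0 = ciphertext = 0xDD4
s_1 = InvRound(s_0, k_7) = 0x099
s_2 = InvRound(s_1, k_6) = 0x7FB
s_3 = InvRound(s_2, k_5) = 0x1FD
s_4 = InvRound(s_3, k_4) = 0x54C
s_5 = InvRound(s_4, k_3) = 0x53F
s_6 = InvRound(s_5, k_2) = 0x187
s_7 = InvRound(s_6, k_1) = 0xF7A
s_8 = InvRound(s_7, k_0) = 0x8E8

0x8E8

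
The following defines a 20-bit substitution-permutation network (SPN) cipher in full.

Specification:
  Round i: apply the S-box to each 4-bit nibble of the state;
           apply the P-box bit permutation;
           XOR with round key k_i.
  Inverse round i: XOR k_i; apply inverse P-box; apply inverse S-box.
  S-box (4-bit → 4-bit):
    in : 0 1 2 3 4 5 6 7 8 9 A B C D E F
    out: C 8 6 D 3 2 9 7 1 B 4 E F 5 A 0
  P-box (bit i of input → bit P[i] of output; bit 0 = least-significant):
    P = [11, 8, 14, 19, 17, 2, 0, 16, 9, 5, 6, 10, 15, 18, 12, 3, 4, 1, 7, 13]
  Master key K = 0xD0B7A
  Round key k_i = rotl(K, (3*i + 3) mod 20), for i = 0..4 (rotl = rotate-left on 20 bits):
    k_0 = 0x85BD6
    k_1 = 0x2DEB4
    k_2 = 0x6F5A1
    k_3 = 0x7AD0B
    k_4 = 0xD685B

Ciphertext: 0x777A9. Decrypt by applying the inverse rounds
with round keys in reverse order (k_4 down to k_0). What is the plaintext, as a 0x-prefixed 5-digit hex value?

0x30188

s_0 = ciphertext = 0x777A9
s_1 = InvRound(s_0, k_4) = 0x7AC89
s_2 = InvRound(s_1, k_3) = 0x2FFF5
s_3 = InvRound(s_2, k_2) = 0x85D58
s_4 = InvRound(s_3, k_1) = 0xA674E
s_5 = InvRound(s_4, k_0) = 0x30188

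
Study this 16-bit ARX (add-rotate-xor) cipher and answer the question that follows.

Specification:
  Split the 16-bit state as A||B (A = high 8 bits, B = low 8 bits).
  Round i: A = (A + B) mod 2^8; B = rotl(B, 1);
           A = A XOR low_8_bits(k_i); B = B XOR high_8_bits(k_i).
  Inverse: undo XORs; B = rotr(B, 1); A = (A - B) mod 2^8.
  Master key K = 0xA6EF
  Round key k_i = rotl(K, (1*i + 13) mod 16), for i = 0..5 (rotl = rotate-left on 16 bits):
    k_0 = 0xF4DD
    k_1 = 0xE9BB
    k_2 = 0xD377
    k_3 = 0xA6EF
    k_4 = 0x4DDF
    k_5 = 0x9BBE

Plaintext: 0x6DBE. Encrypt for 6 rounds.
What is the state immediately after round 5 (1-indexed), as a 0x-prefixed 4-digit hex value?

s_0 = plaintext = 0x6DBE
s_1 = Round(s_0, k_0) = 0xF689
s_2 = Round(s_1, k_1) = 0xC4FA
s_3 = Round(s_2, k_2) = 0xC926
s_4 = Round(s_3, k_3) = 0x00EA
s_5 = Round(s_4, k_4) = 0x3598
s_6 = Round(s_5, k_5) = 0x73AA

0x3598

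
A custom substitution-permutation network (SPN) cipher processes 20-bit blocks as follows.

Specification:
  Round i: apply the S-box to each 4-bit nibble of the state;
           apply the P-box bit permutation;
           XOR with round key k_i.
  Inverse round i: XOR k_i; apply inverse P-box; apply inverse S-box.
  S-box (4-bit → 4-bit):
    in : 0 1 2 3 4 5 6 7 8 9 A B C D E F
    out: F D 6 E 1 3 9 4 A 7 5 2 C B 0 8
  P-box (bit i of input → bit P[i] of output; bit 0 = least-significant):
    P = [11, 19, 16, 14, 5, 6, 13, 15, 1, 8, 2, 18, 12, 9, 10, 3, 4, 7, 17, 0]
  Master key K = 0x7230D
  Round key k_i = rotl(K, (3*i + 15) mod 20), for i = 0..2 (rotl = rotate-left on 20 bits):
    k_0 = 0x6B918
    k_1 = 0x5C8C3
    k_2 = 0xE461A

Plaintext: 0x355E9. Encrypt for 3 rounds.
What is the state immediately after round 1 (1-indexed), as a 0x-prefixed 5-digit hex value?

0xDA29B

s_0 = plaintext = 0x355E9
s_1 = Round(s_0, k_0) = 0xDA29B
s_2 = Round(s_1, k_1) = 0xDFD36
s_3 = Round(s_2, k_2) = 0xAAFC1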